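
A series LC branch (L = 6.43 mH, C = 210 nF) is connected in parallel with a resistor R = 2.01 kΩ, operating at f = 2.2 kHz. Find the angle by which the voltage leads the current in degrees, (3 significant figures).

ω = 2πf = 13820 rad/s
X_L = ωL = 88.9 Ω
X_C = 1/(ωC) = 344 Ω
Branch 1: Z₁ = R = 2010 Ω
Branch 2 (series LC): Z₂ = j(X_L − X_C) = −j256 Ω
Parallel: Z = Z₁Z₂/(Z₁+Z₂), |Z| = 254 Ω, ∠Z = -82.8°

-82.8°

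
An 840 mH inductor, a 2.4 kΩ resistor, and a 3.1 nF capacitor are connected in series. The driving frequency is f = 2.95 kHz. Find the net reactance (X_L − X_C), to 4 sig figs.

ω = 2πf = 18540 rad/s
X_L = ωL = 15570 Ω
X_C = 1/(ωC) = 17400 Ω
X = 15570 − 17400 = -1834 Ω

-1834 Ω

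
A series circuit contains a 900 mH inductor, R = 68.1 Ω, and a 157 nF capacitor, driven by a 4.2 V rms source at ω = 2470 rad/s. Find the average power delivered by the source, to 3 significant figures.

9.16 mW

X_L = ωL = 2220 Ω
X_C = 1/(ωC) = 2580 Ω
Net reactance X = X_L − X_C = -356 Ω
Z = 68.1 − j356 Ω
|Z| = √(68.1² + 356²) = 362 Ω
∠Z = arctan(-356/68.1) = -79.2°
I = V/|Z| = 11.6 mA
P = VI cos φ = 4.2 × 0.0116 × cos(-79.2°) = 9.16 mW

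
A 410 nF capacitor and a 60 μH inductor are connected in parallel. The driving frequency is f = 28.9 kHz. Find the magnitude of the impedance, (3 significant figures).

ω = 2πf = 181600 rad/s
X_L = ωL = 10.9 Ω
X_C = 1/(ωC) = 13.4 Ω
Parallel: admittances add. Y = 1/(jωL) + jωC
Y = (0 − j0.0173) S
|Y| = 0.0173 S → |Z| = 1/|Y| = 57.7 Ω, ∠Z = −∠Y = 90.0°

57.7 Ω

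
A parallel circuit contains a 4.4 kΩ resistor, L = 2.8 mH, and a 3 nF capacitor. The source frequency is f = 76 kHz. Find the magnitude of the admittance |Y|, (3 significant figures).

721 μS

ω = 2πf = 477500 rad/s
X_L = ωL = 1340 Ω
X_C = 1/(ωC) = 698 Ω
Parallel: admittances add. Y = 1/R + 1/(jωL) + jωC
Y = (0.000227 + j0.000685) S
|Y| = 0.000721 S → |Z| = 1/|Y| = 1390 Ω, ∠Z = −∠Y = -71.6°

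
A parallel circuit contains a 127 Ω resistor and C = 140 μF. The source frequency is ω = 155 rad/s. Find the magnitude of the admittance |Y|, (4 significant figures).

X_C = 1/(ωC) = 46.08 Ω
Parallel: admittances add. Y = 1/R + jωC
Y = (0.007874 + j0.02170) S
|Y| = 0.02308 S → |Z| = 1/|Y| = 43.32 Ω, ∠Z = −∠Y = -70.06°

23.08 mS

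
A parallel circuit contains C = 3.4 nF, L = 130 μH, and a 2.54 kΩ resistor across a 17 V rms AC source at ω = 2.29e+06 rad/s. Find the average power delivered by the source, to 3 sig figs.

114 mW

X_L = ωL = 298 Ω
X_C = 1/(ωC) = 128 Ω
Parallel: admittances add. Y = 1/R + 1/(jωL) + jωC
Y = (0.000394 + j0.00443) S
|Y| = 0.00444 S → |Z| = 1/|Y| = 225 Ω, ∠Z = −∠Y = -84.9°
I = V/|Z| = 75.6 mA
P = VI cos φ = 17 × 0.0756 × cos(-84.9°) = 114 mW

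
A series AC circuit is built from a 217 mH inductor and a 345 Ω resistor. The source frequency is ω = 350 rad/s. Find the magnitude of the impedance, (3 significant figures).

X_L = ωL = 76.0 Ω
Z = 345 + j76.0 Ω
|Z| = √(345² + 76.0²) = 353 Ω

353 Ω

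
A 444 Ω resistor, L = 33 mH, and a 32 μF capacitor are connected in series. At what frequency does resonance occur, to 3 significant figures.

ω₀ = 1/√(LC) = 1/√(0.033 × 3.2e-05) = 973.1 rad/s
f₀ = ω₀/(2π) = 155 Hz

155 Hz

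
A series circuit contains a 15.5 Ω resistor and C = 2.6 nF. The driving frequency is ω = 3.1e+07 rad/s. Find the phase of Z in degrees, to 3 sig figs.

X_C = 1/(ωC) = 12.4 Ω
Z = 15.5 − j12.4 Ω
|Z| = √(15.5² + 12.4²) = 19.9 Ω
∠Z = arctan(-12.4/15.5) = -38.7°

-38.7°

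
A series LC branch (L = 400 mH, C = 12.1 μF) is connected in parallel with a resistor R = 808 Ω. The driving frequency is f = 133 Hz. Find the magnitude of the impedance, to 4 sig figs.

226.0 Ω

ω = 2πf = 835.7 rad/s
X_L = ωL = 334.3 Ω
X_C = 1/(ωC) = 98.90 Ω
Branch 1: Z₁ = R = 808.0 Ω
Branch 2 (series LC): Z₂ = j(X_L − X_C) = j235.4 Ω
Parallel: Z = Z₁Z₂/(Z₁+Z₂), |Z| = 226.0 Ω, ∠Z = 73.76°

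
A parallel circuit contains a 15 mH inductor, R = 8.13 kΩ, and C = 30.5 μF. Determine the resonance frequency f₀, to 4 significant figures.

ω₀ = 1/√(LC) = 1/√(0.015 × 3.05e-05) = 1478 rad/s
f₀ = ω₀/(2π) = 235.3 Hz

235.3 Hz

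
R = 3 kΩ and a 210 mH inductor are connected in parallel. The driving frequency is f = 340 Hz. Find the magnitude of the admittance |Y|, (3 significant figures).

ω = 2πf = 2136 rad/s
X_L = ωL = 449 Ω
Parallel: admittances add. Y = 1/R + 1/(jωL)
Y = (0.000333 − j0.00223) S
|Y| = 0.00225 S → |Z| = 1/|Y| = 444 Ω, ∠Z = −∠Y = 81.5°

2.25 mS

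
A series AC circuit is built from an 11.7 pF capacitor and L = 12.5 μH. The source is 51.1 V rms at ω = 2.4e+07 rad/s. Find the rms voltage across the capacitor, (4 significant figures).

X_L = ωL = 300.0 Ω
X_C = 1/(ωC) = 3561 Ω
Net reactance X = X_L − X_C = -3261 Ω
Z = − j3261 Ω
|Z| = √(0² + 3261²) = 3261 Ω
I = V/|Z| = 15.67 mA
V_C = I·|Z_C| = 0.01567 × 3561 = 55.80 V

55.80 V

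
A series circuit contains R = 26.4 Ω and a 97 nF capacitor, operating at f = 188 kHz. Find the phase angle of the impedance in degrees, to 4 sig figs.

-18.29°

ω = 2πf = 1.181e+06 rad/s
X_C = 1/(ωC) = 8.728 Ω
Z = 26.40 − j8.728 Ω
|Z| = √(26.40² + 8.728²) = 27.81 Ω
∠Z = arctan(-8.728/26.40) = -18.29°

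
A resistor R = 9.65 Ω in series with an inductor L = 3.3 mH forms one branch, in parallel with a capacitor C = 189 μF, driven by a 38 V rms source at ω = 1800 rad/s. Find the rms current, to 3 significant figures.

X_L = ωL = 5.94 Ω
X_C = 1/(ωC) = 2.94 Ω
Branch 1 (R+jX_L): Z₁ = 9.65 + j5.94 Ω, |Z₁| = 11.3 Ω
Branch 2 (−jX_C): Z₂ = −j2.94 Ω
Parallel: Z = Z₁Z₂/(Z₁+Z₂), |Z| = 3.30 Ω, ∠Z = -75.7°
I = V/|Z| = 38/3.30 = 11.5 A

11.5 A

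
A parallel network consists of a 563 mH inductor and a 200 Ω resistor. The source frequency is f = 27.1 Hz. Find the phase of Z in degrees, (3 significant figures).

ω = 2πf = 170.3 rad/s
X_L = ωL = 95.9 Ω
Parallel: admittances add. Y = 1/R + 1/(jωL)
Y = (0.00500 − j0.0104) S
|Y| = 0.0116 S → |Z| = 1/|Y| = 86.4 Ω, ∠Z = −∠Y = 64.4°

64.4°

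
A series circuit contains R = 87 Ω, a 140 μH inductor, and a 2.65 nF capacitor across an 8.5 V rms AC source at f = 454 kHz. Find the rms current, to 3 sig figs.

ω = 2πf = 2.853e+06 rad/s
X_L = ωL = 399 Ω
X_C = 1/(ωC) = 132 Ω
Net reactance X = X_L − X_C = 267 Ω
Z = 87.0 + j267 Ω
|Z| = √(87.0² + 267²) = 281 Ω
I = V/|Z| = 8.5/281 = 30.3 mA

30.3 mA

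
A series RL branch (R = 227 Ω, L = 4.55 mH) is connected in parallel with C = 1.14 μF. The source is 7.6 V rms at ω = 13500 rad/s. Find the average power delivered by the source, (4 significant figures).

237.1 mW

X_L = ωL = 61.43 Ω
X_C = 1/(ωC) = 64.98 Ω
Branch 1 (R+jX_L): Z₁ = 227.0 + j61.43 Ω, |Z₁| = 235.2 Ω
Branch 2 (−jX_C): Z₂ = −j64.98 Ω
Parallel: Z = Z₁Z₂/(Z₁+Z₂), |Z| = 67.31 Ω, ∠Z = -73.96°
I = V/|Z| = 112.9 mA
P = VI cos φ = 7.6 × 0.1129 × cos(-73.96°) = 237.1 mW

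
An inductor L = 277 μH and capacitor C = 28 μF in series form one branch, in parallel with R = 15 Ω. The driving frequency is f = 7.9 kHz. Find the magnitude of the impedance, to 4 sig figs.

9.837 Ω

ω = 2πf = 49640 rad/s
X_L = ωL = 13.75 Ω
X_C = 1/(ωC) = 0.7195 Ω
Branch 1: Z₁ = R = 15.00 Ω
Branch 2 (series LC): Z₂ = j(X_L − X_C) = j13.03 Ω
Parallel: Z = Z₁Z₂/(Z₁+Z₂), |Z| = 9.837 Ω, ∠Z = 49.02°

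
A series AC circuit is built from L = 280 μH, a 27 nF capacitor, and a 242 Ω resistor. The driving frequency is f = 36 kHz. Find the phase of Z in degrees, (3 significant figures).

ω = 2πf = 226200 rad/s
X_L = ωL = 63.3 Ω
X_C = 1/(ωC) = 164 Ω
Net reactance X = X_L − X_C = -100 Ω
Z = 242 − j100 Ω
|Z| = √(242² + 100²) = 262 Ω
∠Z = arctan(-100/242) = -22.5°

-22.5°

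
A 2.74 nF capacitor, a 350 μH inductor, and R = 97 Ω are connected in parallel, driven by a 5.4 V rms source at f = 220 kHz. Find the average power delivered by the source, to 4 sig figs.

ω = 2πf = 1.382e+06 rad/s
X_L = ωL = 483.8 Ω
X_C = 1/(ωC) = 264.0 Ω
Parallel: admittances add. Y = 1/R + 1/(jωL) + jωC
Y = (0.01031 + j0.001721) S
|Y| = 0.01045 S → |Z| = 1/|Y| = 95.68 Ω, ∠Z = −∠Y = -9.475°
I = V/|Z| = 56.44 mA
P = VI cos φ = 5.4 × 0.05644 × cos(-9.475°) = 300.6 mW

300.6 mW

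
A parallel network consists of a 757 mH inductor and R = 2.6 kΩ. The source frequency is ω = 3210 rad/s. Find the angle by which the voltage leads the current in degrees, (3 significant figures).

46.9°

X_L = ωL = 2430 Ω
Parallel: admittances add. Y = 1/R + 1/(jωL)
Y = (0.000385 − j0.000412) S
|Y| = 0.000563 S → |Z| = 1/|Y| = 1780 Ω, ∠Z = −∠Y = 46.9°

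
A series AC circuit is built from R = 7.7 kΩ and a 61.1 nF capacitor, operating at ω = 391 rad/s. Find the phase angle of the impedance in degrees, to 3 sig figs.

X_C = 1/(ωC) = 41900 Ω
Z = 7700 − j41900 Ω
|Z| = √(7700² + 41900²) = 42600 Ω
∠Z = arctan(-41900/7700) = -79.6°

-79.6°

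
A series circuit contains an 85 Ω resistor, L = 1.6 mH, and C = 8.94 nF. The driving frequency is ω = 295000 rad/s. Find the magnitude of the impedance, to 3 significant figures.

X_L = ωL = 472 Ω
X_C = 1/(ωC) = 379 Ω
Net reactance X = X_L − X_C = 92.8 Ω
Z = 85.0 + j92.8 Ω
|Z| = √(85.0² + 92.8²) = 126 Ω

126 Ω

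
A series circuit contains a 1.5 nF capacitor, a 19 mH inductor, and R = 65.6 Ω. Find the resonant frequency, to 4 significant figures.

ω₀ = 1/√(LC) = 1/√(0.019 × 1.5e-09) = 187300 rad/s
f₀ = ω₀/(2π) = 29.81 kHz

29.81 kHz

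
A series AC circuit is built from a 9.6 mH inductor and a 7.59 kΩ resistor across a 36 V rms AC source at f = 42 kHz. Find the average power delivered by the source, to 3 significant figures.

ω = 2πf = 263900 rad/s
X_L = ωL = 2530 Ω
Z = 7590 + j2530 Ω
|Z| = √(7590² + 2530²) = 8000 Ω
∠Z = arctan(2530/7590) = 18.5°
I = V/|Z| = 4.50 mA
P = VI cos φ = 36 × 0.00450 × cos(18.5°) = 154 mW

154 mW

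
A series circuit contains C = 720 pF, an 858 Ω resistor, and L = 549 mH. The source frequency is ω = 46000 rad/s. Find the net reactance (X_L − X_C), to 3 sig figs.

-4940 Ω

X_L = ωL = 25300 Ω
X_C = 1/(ωC) = 30200 Ω
X = 25300 − 30200 = -4940 Ω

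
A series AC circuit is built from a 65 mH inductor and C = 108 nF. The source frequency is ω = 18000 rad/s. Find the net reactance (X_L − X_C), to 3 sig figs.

X_L = ωL = 1170 Ω
X_C = 1/(ωC) = 514 Ω
X = 1170 − 514 = 656 Ω

656 Ω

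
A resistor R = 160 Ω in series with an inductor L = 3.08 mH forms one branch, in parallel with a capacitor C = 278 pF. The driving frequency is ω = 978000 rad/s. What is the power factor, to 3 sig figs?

0.285

X_L = ωL = 3010 Ω
X_C = 1/(ωC) = 3680 Ω
Branch 1 (R+jX_L): Z₁ = 160 + j3010 Ω, |Z₁| = 3020 Ω
Branch 2 (−jX_C): Z₂ = −j3680 Ω
Parallel: Z = Z₁Z₂/(Z₁+Z₂), |Z| = 16200 Ω, ∠Z = 73.4°
cos φ = cos(73.4°) = 0.285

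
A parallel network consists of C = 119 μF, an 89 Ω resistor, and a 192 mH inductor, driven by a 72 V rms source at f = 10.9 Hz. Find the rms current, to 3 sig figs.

ω = 2πf = 68.49 rad/s
X_L = ωL = 13.1 Ω
X_C = 1/(ωC) = 123 Ω
Parallel: admittances add. Y = 1/R + 1/(jωL) + jωC
Y = (0.0112 − j0.0679) S
|Y| = 0.0688 S → |Z| = 1/|Y| = 14.5 Ω, ∠Z = −∠Y = 80.6°
I = V/|Z| = 72/14.5 = 4.96 A

4.96 A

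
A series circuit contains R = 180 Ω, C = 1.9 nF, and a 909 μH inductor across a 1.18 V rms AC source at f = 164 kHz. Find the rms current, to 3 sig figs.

2.55 mA

ω = 2πf = 1.03e+06 rad/s
X_L = ωL = 937 Ω
X_C = 1/(ωC) = 511 Ω
Net reactance X = X_L − X_C = 426 Ω
Z = 180 + j426 Ω
|Z| = √(180² + 426²) = 462 Ω
I = V/|Z| = 1.18/462 = 2.55 mA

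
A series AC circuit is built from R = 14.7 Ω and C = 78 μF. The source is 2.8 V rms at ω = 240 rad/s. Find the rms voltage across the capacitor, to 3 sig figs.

2.70 V

X_C = 1/(ωC) = 53.4 Ω
Z = 14.7 − j53.4 Ω
|Z| = √(14.7² + 53.4²) = 55.4 Ω
I = V/|Z| = 50.5 mA
V_C = I·|Z_C| = 0.0505 × 53.4 = 2.70 V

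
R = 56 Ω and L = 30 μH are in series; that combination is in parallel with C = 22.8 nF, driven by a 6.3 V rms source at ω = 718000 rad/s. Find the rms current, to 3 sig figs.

X_L = ωL = 21.5 Ω
X_C = 1/(ωC) = 61.1 Ω
Branch 1 (R+jX_L): Z₁ = 56.0 + j21.5 Ω, |Z₁| = 60.0 Ω
Branch 2 (−jX_C): Z₂ = −j61.1 Ω
Parallel: Z = Z₁Z₂/(Z₁+Z₂), |Z| = 53.5 Ω, ∠Z = -33.7°
I = V/|Z| = 6.3/53.5 = 118 mA

118 mA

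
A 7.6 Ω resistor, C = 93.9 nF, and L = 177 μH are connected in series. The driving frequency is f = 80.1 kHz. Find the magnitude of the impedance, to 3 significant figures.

68.3 Ω

ω = 2πf = 503300 rad/s
X_L = ωL = 89.1 Ω
X_C = 1/(ωC) = 21.2 Ω
Net reactance X = X_L − X_C = 67.9 Ω
Z = 7.60 + j67.9 Ω
|Z| = √(7.60² + 67.9²) = 68.3 Ω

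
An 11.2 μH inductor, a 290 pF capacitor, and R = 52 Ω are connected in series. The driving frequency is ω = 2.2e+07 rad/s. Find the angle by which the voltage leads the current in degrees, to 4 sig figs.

X_L = ωL = 246.4 Ω
X_C = 1/(ωC) = 156.7 Ω
Net reactance X = X_L − X_C = 89.66 Ω
Z = 52.00 + j89.66 Ω
|Z| = √(52.00² + 89.66²) = 103.6 Ω
∠Z = arctan(89.66/52.00) = 59.89°

59.89°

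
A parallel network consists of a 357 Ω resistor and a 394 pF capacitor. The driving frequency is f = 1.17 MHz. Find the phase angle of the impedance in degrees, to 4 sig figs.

ω = 2πf = 7.351e+06 rad/s
X_C = 1/(ωC) = 345.3 Ω
Parallel: admittances add. Y = 1/R + jωC
Y = (0.002801 + j0.002896) S
|Y| = 0.004029 S → |Z| = 1/|Y| = 248.2 Ω, ∠Z = −∠Y = -45.96°

-45.96°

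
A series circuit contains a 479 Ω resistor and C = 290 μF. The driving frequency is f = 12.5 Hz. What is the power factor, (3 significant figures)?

ω = 2πf = 78.54 rad/s
X_C = 1/(ωC) = 43.9 Ω
Z = 479 − j43.9 Ω
|Z| = √(479² + 43.9²) = 481 Ω
∠Z = arctan(-43.9/479) = -5.24°
cos φ = cos(-5.24°) = 0.996

0.996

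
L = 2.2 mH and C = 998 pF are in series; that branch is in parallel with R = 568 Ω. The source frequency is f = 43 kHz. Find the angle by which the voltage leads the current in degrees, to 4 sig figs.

-10.34°

ω = 2πf = 270200 rad/s
X_L = ωL = 594.4 Ω
X_C = 1/(ωC) = 3709 Ω
Branch 1: Z₁ = R = 568.0 Ω
Branch 2 (series LC): Z₂ = j(X_L − X_C) = −j3114 Ω
Parallel: Z = Z₁Z₂/(Z₁+Z₂), |Z| = 558.8 Ω, ∠Z = -10.34°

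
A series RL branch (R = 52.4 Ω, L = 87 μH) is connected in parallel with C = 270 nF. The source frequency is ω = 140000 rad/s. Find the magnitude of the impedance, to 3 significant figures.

X_L = ωL = 12.2 Ω
X_C = 1/(ωC) = 26.5 Ω
Branch 1 (R+jX_L): Z₁ = 52.4 + j12.2 Ω, |Z₁| = 53.8 Ω
Branch 2 (−jX_C): Z₂ = −j26.5 Ω
Parallel: Z = Z₁Z₂/(Z₁+Z₂), |Z| = 26.2 Ω, ∠Z = -61.7°

26.2 Ω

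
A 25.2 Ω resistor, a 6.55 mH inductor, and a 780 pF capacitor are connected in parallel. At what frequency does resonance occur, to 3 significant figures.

70.4 kHz

ω₀ = 1/√(LC) = 1/√(0.00655 × 7.8e-10) = 442400 rad/s
f₀ = ω₀/(2π) = 70.4 kHz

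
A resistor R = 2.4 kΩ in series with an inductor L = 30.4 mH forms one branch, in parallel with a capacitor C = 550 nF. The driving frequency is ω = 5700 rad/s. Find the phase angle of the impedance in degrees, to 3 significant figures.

-82.4°

X_L = ωL = 173 Ω
X_C = 1/(ωC) = 319 Ω
Branch 1 (R+jX_L): Z₁ = 2400 + j173 Ω, |Z₁| = 2410 Ω
Branch 2 (−jX_C): Z₂ = −j319 Ω
Parallel: Z = Z₁Z₂/(Z₁+Z₂), |Z| = 319 Ω, ∠Z = -82.4°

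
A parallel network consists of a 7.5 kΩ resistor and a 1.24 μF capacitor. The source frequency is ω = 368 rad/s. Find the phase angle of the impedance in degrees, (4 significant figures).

X_C = 1/(ωC) = 2191 Ω
Parallel: admittances add. Y = 1/R + jωC
Y = (0.0001333 + j0.0004563) S
|Y| = 0.0004754 S → |Z| = 1/|Y| = 2103 Ω, ∠Z = −∠Y = -73.71°

-73.71°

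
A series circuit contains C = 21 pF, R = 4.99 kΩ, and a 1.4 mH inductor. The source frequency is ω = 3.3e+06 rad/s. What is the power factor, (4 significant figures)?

X_L = ωL = 4620 Ω
X_C = 1/(ωC) = 14430 Ω
Net reactance X = X_L − X_C = -9810 Ω
Z = 4990 − j9810 Ω
|Z| = √(4990² + 9810²) = 11010 Ω
∠Z = arctan(-9810/4990) = -63.04°
cos φ = cos(-63.04°) = 0.4534

0.4534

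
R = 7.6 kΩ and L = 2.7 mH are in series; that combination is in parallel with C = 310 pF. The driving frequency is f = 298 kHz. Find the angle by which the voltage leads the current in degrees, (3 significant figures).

-80.0°

ω = 2πf = 1.872e+06 rad/s
X_L = ωL = 5060 Ω
X_C = 1/(ωC) = 1720 Ω
Branch 1 (R+jX_L): Z₁ = 7600 + j5060 Ω, |Z₁| = 9130 Ω
Branch 2 (−jX_C): Z₂ = −j1720 Ω
Parallel: Z = Z₁Z₂/(Z₁+Z₂), |Z| = 1890 Ω, ∠Z = -80.0°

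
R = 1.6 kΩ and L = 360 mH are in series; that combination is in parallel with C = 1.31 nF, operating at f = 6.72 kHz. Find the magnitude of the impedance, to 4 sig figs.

83900 Ω

ω = 2πf = 42220 rad/s
X_L = ωL = 15200 Ω
X_C = 1/(ωC) = 18080 Ω
Branch 1 (R+jX_L): Z₁ = 1600 + j15200 Ω, |Z₁| = 15280 Ω
Branch 2 (−jX_C): Z₂ = −j18080 Ω
Parallel: Z = Z₁Z₂/(Z₁+Z₂), |Z| = 83900 Ω, ∠Z = 54.93°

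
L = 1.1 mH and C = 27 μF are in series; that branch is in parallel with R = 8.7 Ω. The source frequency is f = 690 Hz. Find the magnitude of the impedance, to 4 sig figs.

3.462 Ω

ω = 2πf = 4335 rad/s
X_L = ωL = 4.769 Ω
X_C = 1/(ωC) = 8.543 Ω
Branch 1: Z₁ = R = 8.700 Ω
Branch 2 (series LC): Z₂ = j(X_L − X_C) = −j3.774 Ω
Parallel: Z = Z₁Z₂/(Z₁+Z₂), |Z| = 3.462 Ω, ∠Z = -66.55°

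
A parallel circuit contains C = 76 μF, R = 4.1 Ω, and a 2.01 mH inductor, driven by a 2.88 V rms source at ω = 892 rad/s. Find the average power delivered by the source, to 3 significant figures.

X_L = ωL = 1.79 Ω
X_C = 1/(ωC) = 14.8 Ω
Parallel: admittances add. Y = 1/R + 1/(jωL) + jωC
Y = (0.244 − j0.490) S
|Y| = 0.547 S → |Z| = 1/|Y| = 1.83 Ω, ∠Z = −∠Y = 63.5°
I = V/|Z| = 1.58 A
P = VI cos φ = 2.88 × 1.58 × cos(63.5°) = 2.02 W

2.02 W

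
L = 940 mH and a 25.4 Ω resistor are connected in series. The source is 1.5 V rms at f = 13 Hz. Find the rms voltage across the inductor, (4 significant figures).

1.424 V

ω = 2πf = 81.68 rad/s
X_L = ωL = 76.78 Ω
Z = 25.40 + j76.78 Ω
|Z| = √(25.40² + 76.78²) = 80.87 Ω
I = V/|Z| = 18.55 mA
V_L = I·|Z_L| = 0.01855 × 76.78 = 1.424 V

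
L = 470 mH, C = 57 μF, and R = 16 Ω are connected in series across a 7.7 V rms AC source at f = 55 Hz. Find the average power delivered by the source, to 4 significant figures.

ω = 2πf = 345.6 rad/s
X_L = ωL = 162.4 Ω
X_C = 1/(ωC) = 50.77 Ω
Net reactance X = X_L − X_C = 111.7 Ω
Z = 16.00 + j111.7 Ω
|Z| = √(16.00² + 111.7²) = 112.8 Ω
∠Z = arctan(111.7/16.00) = 81.84°
I = V/|Z| = 68.27 mA
P = VI cos φ = 7.7 × 0.06827 × cos(81.84°) = 74.56 mW

74.56 mW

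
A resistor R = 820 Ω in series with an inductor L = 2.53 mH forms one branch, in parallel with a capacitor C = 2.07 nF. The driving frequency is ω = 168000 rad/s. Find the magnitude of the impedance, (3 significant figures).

1030 Ω

X_L = ωL = 425 Ω
X_C = 1/(ωC) = 2880 Ω
Branch 1 (R+jX_L): Z₁ = 820 + j425 Ω, |Z₁| = 924 Ω
Branch 2 (−jX_C): Z₂ = −j2880 Ω
Parallel: Z = Z₁Z₂/(Z₁+Z₂), |Z| = 1030 Ω, ∠Z = 8.90°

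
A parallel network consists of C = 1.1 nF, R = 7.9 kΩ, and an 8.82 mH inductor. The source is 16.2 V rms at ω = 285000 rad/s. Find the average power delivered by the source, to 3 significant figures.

33.2 mW

X_L = ωL = 2510 Ω
X_C = 1/(ωC) = 3190 Ω
Parallel: admittances add. Y = 1/R + 1/(jωL) + jωC
Y = (0.000127 − j8.43e-05) S
|Y| = 0.000152 S → |Z| = 1/|Y| = 6570 Ω, ∠Z = −∠Y = 33.7°
I = V/|Z| = 2.46 mA
P = VI cos φ = 16.2 × 0.00246 × cos(33.7°) = 33.2 mW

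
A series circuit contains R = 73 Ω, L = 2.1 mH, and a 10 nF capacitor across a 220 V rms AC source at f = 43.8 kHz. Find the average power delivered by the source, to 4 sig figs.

68.79 W

ω = 2πf = 275200 rad/s
X_L = ωL = 577.9 Ω
X_C = 1/(ωC) = 363.4 Ω
Net reactance X = X_L − X_C = 214.6 Ω
Z = 73.00 + j214.6 Ω
|Z| = √(73.00² + 214.6²) = 226.6 Ω
∠Z = arctan(214.6/73.00) = 71.21°
I = V/|Z| = 970.7 mA
P = VI cos φ = 220 × 0.9707 × cos(71.21°) = 68.79 W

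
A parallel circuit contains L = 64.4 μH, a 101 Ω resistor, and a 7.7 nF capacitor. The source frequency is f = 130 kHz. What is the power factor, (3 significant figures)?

ω = 2πf = 816800 rad/s
X_L = ωL = 52.6 Ω
X_C = 1/(ωC) = 159 Ω
Parallel: admittances add. Y = 1/R + 1/(jωL) + jωC
Y = (0.00990 − j0.0127) S
|Y| = 0.0161 S → |Z| = 1/|Y| = 62.0 Ω, ∠Z = −∠Y = 52.1°
cos φ = cos(52.1°) = 0.614

0.614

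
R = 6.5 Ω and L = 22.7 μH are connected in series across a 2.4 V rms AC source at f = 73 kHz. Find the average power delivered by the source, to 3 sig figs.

249 mW

ω = 2πf = 458700 rad/s
X_L = ωL = 10.4 Ω
Z = 6.50 + j10.4 Ω
|Z| = √(6.50² + 10.4²) = 12.3 Ω
∠Z = arctan(10.4/6.50) = 58.0°
I = V/|Z| = 196 mA
P = VI cos φ = 2.4 × 0.196 × cos(58.0°) = 249 mW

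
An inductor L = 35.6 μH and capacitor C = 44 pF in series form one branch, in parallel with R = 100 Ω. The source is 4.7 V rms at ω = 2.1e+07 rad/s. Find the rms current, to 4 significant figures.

X_L = ωL = 747.6 Ω
X_C = 1/(ωC) = 1082 Ω
Branch 1: Z₁ = R = 100.0 Ω
Branch 2 (series LC): Z₂ = j(X_L − X_C) = −j334.7 Ω
Parallel: Z = Z₁Z₂/(Z₁+Z₂), |Z| = 95.81 Ω, ∠Z = -16.64°
I = V/|Z| = 4.7/95.81 = 49.05 mA

49.05 mA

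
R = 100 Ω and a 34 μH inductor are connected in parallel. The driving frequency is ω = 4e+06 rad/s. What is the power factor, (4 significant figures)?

X_L = ωL = 136.0 Ω
Parallel: admittances add. Y = 1/R + 1/(jωL)
Y = (0.01000 − j0.007353) S
|Y| = 0.01241 S → |Z| = 1/|Y| = 80.57 Ω, ∠Z = −∠Y = 36.33°
cos φ = cos(36.33°) = 0.8057

0.8057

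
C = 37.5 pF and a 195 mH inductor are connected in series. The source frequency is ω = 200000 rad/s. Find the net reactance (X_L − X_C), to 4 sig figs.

X_L = ωL = 39000 Ω
X_C = 1/(ωC) = 133300 Ω
X = 39000 − 133300 = -94330 Ω

-94330 Ω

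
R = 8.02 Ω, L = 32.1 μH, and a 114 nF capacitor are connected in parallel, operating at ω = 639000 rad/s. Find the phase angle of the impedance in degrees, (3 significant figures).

X_L = ωL = 20.5 Ω
X_C = 1/(ωC) = 13.7 Ω
Parallel: admittances add. Y = 1/R + 1/(jωL) + jωC
Y = (0.125 + j0.0241) S
|Y| = 0.127 S → |Z| = 1/|Y| = 7.87 Ω, ∠Z = −∠Y = -10.9°

-10.9°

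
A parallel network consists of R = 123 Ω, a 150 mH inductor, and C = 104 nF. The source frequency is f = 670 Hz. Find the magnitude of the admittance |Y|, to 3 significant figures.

8.21 mS

ω = 2πf = 4210 rad/s
X_L = ωL = 631 Ω
X_C = 1/(ωC) = 2280 Ω
Parallel: admittances add. Y = 1/R + 1/(jωL) + jωC
Y = (0.00813 − j0.00115) S
|Y| = 0.00821 S → |Z| = 1/|Y| = 122 Ω, ∠Z = −∠Y = 8.02°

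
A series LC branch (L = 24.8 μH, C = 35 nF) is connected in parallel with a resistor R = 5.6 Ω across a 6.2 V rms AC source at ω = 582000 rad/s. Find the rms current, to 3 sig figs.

1.12 A

X_L = ωL = 14.4 Ω
X_C = 1/(ωC) = 49.1 Ω
Branch 1: Z₁ = R = 5.60 Ω
Branch 2 (series LC): Z₂ = j(X_L − X_C) = −j34.7 Ω
Parallel: Z = Z₁Z₂/(Z₁+Z₂), |Z| = 5.53 Ω, ∠Z = -9.18°
I = V/|Z| = 6.2/5.53 = 1.12 A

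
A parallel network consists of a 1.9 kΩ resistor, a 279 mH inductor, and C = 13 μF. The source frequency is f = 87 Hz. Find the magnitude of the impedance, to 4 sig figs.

ω = 2πf = 546.6 rad/s
X_L = ωL = 152.5 Ω
X_C = 1/(ωC) = 140.7 Ω
Parallel: admittances add. Y = 1/R + 1/(jωL) + jωC
Y = (0.0005263 + j0.0005494) S
|Y| = 0.0007608 S → |Z| = 1/|Y| = 1314 Ω, ∠Z = −∠Y = -46.23°

1314 Ω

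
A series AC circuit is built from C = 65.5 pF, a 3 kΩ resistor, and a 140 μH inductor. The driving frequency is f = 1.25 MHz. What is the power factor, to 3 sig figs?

ω = 2πf = 7.854e+06 rad/s
X_L = ωL = 1100 Ω
X_C = 1/(ωC) = 1940 Ω
Net reactance X = X_L − X_C = -844 Ω
Z = 3000 − j844 Ω
|Z| = √(3000² + 844²) = 3120 Ω
∠Z = arctan(-844/3000) = -15.7°
cos φ = cos(-15.7°) = 0.963

0.963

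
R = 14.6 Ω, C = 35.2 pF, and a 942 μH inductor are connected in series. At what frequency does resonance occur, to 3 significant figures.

ω₀ = 1/√(LC) = 1/√(0.000942 × 3.52e-11) = 5.492e+06 rad/s
f₀ = ω₀/(2π) = 874 kHz

874 kHz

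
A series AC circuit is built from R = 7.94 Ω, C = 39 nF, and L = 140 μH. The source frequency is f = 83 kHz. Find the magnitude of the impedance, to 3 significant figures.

ω = 2πf = 521500 rad/s
X_L = ωL = 73.0 Ω
X_C = 1/(ωC) = 49.2 Ω
Net reactance X = X_L − X_C = 23.8 Ω
Z = 7.94 + j23.8 Ω
|Z| = √(7.94² + 23.8²) = 25.1 Ω

25.1 Ω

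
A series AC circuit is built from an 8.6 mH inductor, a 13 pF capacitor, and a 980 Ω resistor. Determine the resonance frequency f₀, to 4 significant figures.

476.0 kHz

ω₀ = 1/√(LC) = 1/√(0.0086 × 1.3e-11) = 2.991e+06 rad/s
f₀ = ω₀/(2π) = 476.0 kHz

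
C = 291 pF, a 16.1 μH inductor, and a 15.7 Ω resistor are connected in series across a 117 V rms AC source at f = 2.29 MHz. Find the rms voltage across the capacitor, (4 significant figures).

1619 V

ω = 2πf = 1.439e+07 rad/s
X_L = ωL = 231.7 Ω
X_C = 1/(ωC) = 238.8 Ω
Net reactance X = X_L − X_C = -7.177 Ω
Z = 15.70 − j7.177 Ω
|Z| = √(15.70² + 7.177²) = 17.26 Ω
I = V/|Z| = 6.778 A
V_C = I·|Z_C| = 6.778 × 238.8 = 1619 V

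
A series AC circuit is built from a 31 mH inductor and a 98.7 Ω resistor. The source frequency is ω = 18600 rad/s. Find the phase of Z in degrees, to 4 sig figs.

80.29°

X_L = ωL = 576.6 Ω
Z = 98.70 + j576.6 Ω
|Z| = √(98.70² + 576.6²) = 585.0 Ω
∠Z = arctan(576.6/98.70) = 80.29°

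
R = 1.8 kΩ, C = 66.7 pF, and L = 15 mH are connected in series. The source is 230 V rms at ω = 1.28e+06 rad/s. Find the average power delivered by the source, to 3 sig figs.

X_L = ωL = 19200 Ω
X_C = 1/(ωC) = 11700 Ω
Net reactance X = X_L − X_C = 7490 Ω
Z = 1800 + j7490 Ω
|Z| = √(1800² + 7490²) = 7700 Ω
∠Z = arctan(7490/1800) = 76.5°
I = V/|Z| = 29.9 mA
P = VI cos φ = 230 × 0.0299 × cos(76.5°) = 1.61 W

1.61 W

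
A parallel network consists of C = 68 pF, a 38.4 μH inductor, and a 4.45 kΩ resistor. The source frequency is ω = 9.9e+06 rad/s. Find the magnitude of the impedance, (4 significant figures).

X_L = ωL = 380.2 Ω
X_C = 1/(ωC) = 1485 Ω
Parallel: admittances add. Y = 1/R + 1/(jωL) + jωC
Y = (0.0002247 − j0.001957) S
|Y| = 0.001970 S → |Z| = 1/|Y| = 507.6 Ω, ∠Z = −∠Y = 83.45°

507.6 Ω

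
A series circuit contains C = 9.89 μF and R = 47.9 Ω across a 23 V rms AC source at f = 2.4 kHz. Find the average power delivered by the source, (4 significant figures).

10.83 W

ω = 2πf = 15080 rad/s
X_C = 1/(ωC) = 6.705 Ω
Z = 47.90 − j6.705 Ω
|Z| = √(47.90² + 6.705²) = 48.37 Ω
∠Z = arctan(-6.705/47.90) = -7.969°
I = V/|Z| = 475.5 mA
P = VI cos φ = 23 × 0.4755 × cos(-7.969°) = 10.83 W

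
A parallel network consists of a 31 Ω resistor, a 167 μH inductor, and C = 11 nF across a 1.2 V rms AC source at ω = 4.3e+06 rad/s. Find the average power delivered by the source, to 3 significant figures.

X_L = ωL = 718 Ω
X_C = 1/(ωC) = 21.1 Ω
Parallel: admittances add. Y = 1/R + 1/(jωL) + jωC
Y = (0.0323 + j0.0459) S
|Y| = 0.0561 S → |Z| = 1/|Y| = 17.8 Ω, ∠Z = −∠Y = -54.9°
I = V/|Z| = 67.3 mA
P = VI cos φ = 1.2 × 0.0673 × cos(-54.9°) = 46.5 mW

46.5 mW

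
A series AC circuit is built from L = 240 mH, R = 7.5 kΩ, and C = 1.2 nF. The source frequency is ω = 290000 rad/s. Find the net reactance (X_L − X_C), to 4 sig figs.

X_L = ωL = 69600 Ω
X_C = 1/(ωC) = 2874 Ω
X = 69600 − 2874 = 66730 Ω

66730 Ω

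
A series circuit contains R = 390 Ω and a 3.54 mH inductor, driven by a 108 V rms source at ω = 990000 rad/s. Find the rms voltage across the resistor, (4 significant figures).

11.94 V

X_L = ωL = 3505 Ω
Z = 390.0 + j3505 Ω
|Z| = √(390.0² + 3505²) = 3526 Ω
I = V/|Z| = 30.63 mA
V_R = I·|Z_R| = 0.03063 × 390.0 = 11.94 V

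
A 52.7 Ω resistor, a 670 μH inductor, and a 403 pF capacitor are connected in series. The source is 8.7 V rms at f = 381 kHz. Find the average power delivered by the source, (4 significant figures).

12.29 mW

ω = 2πf = 2.394e+06 rad/s
X_L = ωL = 1604 Ω
X_C = 1/(ωC) = 1037 Ω
Net reactance X = X_L − X_C = 567.4 Ω
Z = 52.70 + j567.4 Ω
|Z| = √(52.70² + 567.4²) = 569.8 Ω
∠Z = arctan(567.4/52.70) = 84.69°
I = V/|Z| = 15.27 mA
P = VI cos φ = 8.7 × 0.01527 × cos(84.69°) = 12.29 mW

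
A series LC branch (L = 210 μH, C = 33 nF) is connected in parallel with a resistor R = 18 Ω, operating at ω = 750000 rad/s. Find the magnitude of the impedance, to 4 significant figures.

X_L = ωL = 157.5 Ω
X_C = 1/(ωC) = 40.40 Ω
Branch 1: Z₁ = R = 18.00 Ω
Branch 2 (series LC): Z₂ = j(X_L − X_C) = j117.1 Ω
Parallel: Z = Z₁Z₂/(Z₁+Z₂), |Z| = 17.79 Ω, ∠Z = 8.739°

17.79 Ω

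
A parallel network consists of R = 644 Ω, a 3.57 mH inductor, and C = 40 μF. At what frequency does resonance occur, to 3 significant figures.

421 Hz

ω₀ = 1/√(LC) = 1/√(0.00357 × 4e-05) = 2646 rad/s
f₀ = ω₀/(2π) = 421 Hz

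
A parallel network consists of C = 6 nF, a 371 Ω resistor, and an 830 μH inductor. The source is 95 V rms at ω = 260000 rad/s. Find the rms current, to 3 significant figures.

X_L = ωL = 216 Ω
X_C = 1/(ωC) = 641 Ω
Parallel: admittances add. Y = 1/R + 1/(jωL) + jωC
Y = (0.00270 − j0.00307) S
|Y| = 0.00409 S → |Z| = 1/|Y| = 245 Ω, ∠Z = −∠Y = 48.8°
I = V/|Z| = 95/245 = 388 mA

388 mA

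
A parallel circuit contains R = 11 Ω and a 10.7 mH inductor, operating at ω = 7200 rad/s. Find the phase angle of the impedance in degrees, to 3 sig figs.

8.13°

X_L = ωL = 77.0 Ω
Parallel: admittances add. Y = 1/R + 1/(jωL)
Y = (0.0909 − j0.0130) S
|Y| = 0.0918 S → |Z| = 1/|Y| = 10.9 Ω, ∠Z = −∠Y = 8.13°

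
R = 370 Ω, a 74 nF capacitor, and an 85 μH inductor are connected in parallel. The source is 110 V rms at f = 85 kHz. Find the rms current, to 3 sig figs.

ω = 2πf = 534100 rad/s
X_L = ωL = 45.4 Ω
X_C = 1/(ωC) = 25.3 Ω
Parallel: admittances add. Y = 1/R + 1/(jωL) + jωC
Y = (0.00270 + j0.0175) S
|Y| = 0.0177 S → |Z| = 1/|Y| = 56.5 Ω, ∠Z = −∠Y = -81.2°
I = V/|Z| = 110/56.5 = 1.95 A

1.95 A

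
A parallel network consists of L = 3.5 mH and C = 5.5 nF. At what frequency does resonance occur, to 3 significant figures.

ω₀ = 1/√(LC) = 1/√(0.0035 × 5.5e-09) = 227900 rad/s
f₀ = ω₀/(2π) = 36.3 kHz

36.3 kHz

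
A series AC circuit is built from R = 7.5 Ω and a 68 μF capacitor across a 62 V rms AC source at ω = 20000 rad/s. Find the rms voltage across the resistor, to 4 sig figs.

X_C = 1/(ωC) = 0.7353 Ω
Z = 7.500 − j0.7353 Ω
|Z| = √(7.500² + 0.7353²) = 7.536 Ω
I = V/|Z| = 8.227 A
V_R = I·|Z_R| = 8.227 × 7.500 = 61.70 V

61.70 V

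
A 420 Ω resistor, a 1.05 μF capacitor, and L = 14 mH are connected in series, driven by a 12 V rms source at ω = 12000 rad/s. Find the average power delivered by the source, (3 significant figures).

328 mW

X_L = ωL = 168 Ω
X_C = 1/(ωC) = 79.4 Ω
Net reactance X = X_L − X_C = 88.6 Ω
Z = 420 + j88.6 Ω
|Z| = √(420² + 88.6²) = 429 Ω
∠Z = arctan(88.6/420) = 11.9°
I = V/|Z| = 28.0 mA
P = VI cos φ = 12 × 0.0280 × cos(11.9°) = 328 mW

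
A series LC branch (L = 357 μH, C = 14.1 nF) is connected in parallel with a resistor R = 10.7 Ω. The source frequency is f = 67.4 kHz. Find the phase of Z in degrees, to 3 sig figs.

ω = 2πf = 423500 rad/s
X_L = ωL = 151 Ω
X_C = 1/(ωC) = 167 Ω
Branch 1: Z₁ = R = 10.7 Ω
Branch 2 (series LC): Z₂ = j(X_L − X_C) = −j16.3 Ω
Parallel: Z = Z₁Z₂/(Z₁+Z₂), |Z| = 8.94 Ω, ∠Z = -33.3°

-33.3°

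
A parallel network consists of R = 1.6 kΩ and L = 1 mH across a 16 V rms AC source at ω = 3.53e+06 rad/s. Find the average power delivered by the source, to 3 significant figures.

160 mW

X_L = ωL = 3530 Ω
Parallel: admittances add. Y = 1/R + 1/(jωL)
Y = (0.000625 − j0.000283) S
|Y| = 0.000686 S → |Z| = 1/|Y| = 1460 Ω, ∠Z = −∠Y = 24.4°
I = V/|Z| = 11.0 mA
P = VI cos φ = 16 × 0.0110 × cos(24.4°) = 160 mW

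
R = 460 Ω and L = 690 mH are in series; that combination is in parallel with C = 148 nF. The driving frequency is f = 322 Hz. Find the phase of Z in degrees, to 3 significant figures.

58.4°

ω = 2πf = 2023 rad/s
X_L = ωL = 1400 Ω
X_C = 1/(ωC) = 3340 Ω
Branch 1 (R+jX_L): Z₁ = 460 + j1400 Ω, |Z₁| = 1470 Ω
Branch 2 (−jX_C): Z₂ = −j3340 Ω
Parallel: Z = Z₁Z₂/(Z₁+Z₂), |Z| = 2460 Ω, ∠Z = 58.4°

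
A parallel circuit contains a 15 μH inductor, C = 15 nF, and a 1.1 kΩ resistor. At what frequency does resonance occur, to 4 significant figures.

ω₀ = 1/√(LC) = 1/√(1.5e-05 × 1.5e-08) = 2.108e+06 rad/s
f₀ = ω₀/(2π) = 335.5 kHz

335.5 kHz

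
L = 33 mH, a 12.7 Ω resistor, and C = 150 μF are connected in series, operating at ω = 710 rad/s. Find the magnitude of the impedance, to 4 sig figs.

18.93 Ω

X_L = ωL = 23.43 Ω
X_C = 1/(ωC) = 9.390 Ω
Net reactance X = X_L − X_C = 14.04 Ω
Z = 12.70 + j14.04 Ω
|Z| = √(12.70² + 14.04²) = 18.93 Ω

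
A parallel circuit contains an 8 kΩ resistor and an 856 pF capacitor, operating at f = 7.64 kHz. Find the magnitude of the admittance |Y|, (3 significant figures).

ω = 2πf = 48000 rad/s
X_C = 1/(ωC) = 24300 Ω
Parallel: admittances add. Y = 1/R + jωC
Y = (0.000125 + j4.11e-05) S
|Y| = 0.000132 S → |Z| = 1/|Y| = 7600 Ω, ∠Z = −∠Y = -18.2°

132 μS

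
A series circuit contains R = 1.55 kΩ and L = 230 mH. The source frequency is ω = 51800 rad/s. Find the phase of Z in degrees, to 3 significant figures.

X_L = ωL = 11900 Ω
Z = 1550 + j11900 Ω
|Z| = √(1550² + 11900²) = 12000 Ω
∠Z = arctan(11900/1550) = 82.6°

82.6°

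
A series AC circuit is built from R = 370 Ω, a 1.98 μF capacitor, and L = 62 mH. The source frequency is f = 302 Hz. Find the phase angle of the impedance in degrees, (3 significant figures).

ω = 2πf = 1898 rad/s
X_L = ωL = 118 Ω
X_C = 1/(ωC) = 266 Ω
Net reactance X = X_L − X_C = -149 Ω
Z = 370 − j149 Ω
|Z| = √(370² + 149²) = 399 Ω
∠Z = arctan(-149/370) = -21.9°

-21.9°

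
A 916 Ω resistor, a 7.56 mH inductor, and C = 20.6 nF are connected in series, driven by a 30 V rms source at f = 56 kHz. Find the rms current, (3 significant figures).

11.2 mA

ω = 2πf = 351900 rad/s
X_L = ωL = 2660 Ω
X_C = 1/(ωC) = 138 Ω
Net reactance X = X_L − X_C = 2520 Ω
Z = 916 + j2520 Ω
|Z| = √(916² + 2520²) = 2680 Ω
I = V/|Z| = 30/2680 = 11.2 mA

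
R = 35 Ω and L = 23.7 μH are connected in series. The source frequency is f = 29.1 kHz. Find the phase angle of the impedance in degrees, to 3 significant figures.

ω = 2πf = 182800 rad/s
X_L = ωL = 4.33 Ω
Z = 35.0 + j4.33 Ω
|Z| = √(35.0² + 4.33²) = 35.3 Ω
∠Z = arctan(4.33/35.0) = 7.06°

7.06°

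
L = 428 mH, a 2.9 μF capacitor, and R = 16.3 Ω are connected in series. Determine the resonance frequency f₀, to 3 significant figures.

ω₀ = 1/√(LC) = 1/√(0.428 × 2.9e-06) = 897.6 rad/s
f₀ = ω₀/(2π) = 143 Hz

143 Hz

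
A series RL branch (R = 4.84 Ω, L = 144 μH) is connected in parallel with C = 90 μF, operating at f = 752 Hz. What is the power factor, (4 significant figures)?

0.4548

ω = 2πf = 4725 rad/s
X_L = ωL = 0.6804 Ω
X_C = 1/(ωC) = 2.352 Ω
Branch 1 (R+jX_L): Z₁ = 4.840 + j0.6804 Ω, |Z₁| = 4.888 Ω
Branch 2 (−jX_C): Z₂ = −j2.352 Ω
Parallel: Z = Z₁Z₂/(Z₁+Z₂), |Z| = 2.245 Ω, ∠Z = -62.95°
cos φ = cos(-62.95°) = 0.4548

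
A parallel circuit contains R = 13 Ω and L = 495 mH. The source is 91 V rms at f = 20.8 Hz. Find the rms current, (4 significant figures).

7.140 A

ω = 2πf = 130.7 rad/s
X_L = ωL = 64.69 Ω
Parallel: admittances add. Y = 1/R + 1/(jωL)
Y = (0.07692 − j0.01546) S
|Y| = 0.07846 S → |Z| = 1/|Y| = 12.75 Ω, ∠Z = −∠Y = 11.36°
I = V/|Z| = 91/12.75 = 7.140 A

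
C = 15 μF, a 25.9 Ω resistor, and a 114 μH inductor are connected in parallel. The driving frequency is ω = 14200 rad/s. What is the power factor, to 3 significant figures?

X_L = ωL = 1.62 Ω
X_C = 1/(ωC) = 4.69 Ω
Parallel: admittances add. Y = 1/R + 1/(jωL) + jωC
Y = (0.0386 − j0.405) S
|Y| = 0.407 S → |Z| = 1/|Y| = 2.46 Ω, ∠Z = −∠Y = 84.6°
cos φ = cos(84.6°) = 0.0950

0.0950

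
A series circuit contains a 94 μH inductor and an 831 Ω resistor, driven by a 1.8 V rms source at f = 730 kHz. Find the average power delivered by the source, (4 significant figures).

ω = 2πf = 4.587e+06 rad/s
X_L = ωL = 431.2 Ω
Z = 831.0 + j431.2 Ω
|Z| = √(831.0² + 431.2²) = 936.2 Ω
∠Z = arctan(431.2/831.0) = 27.42°
I = V/|Z| = 1.923 mA
P = VI cos φ = 1.8 × 0.001923 × cos(27.42°) = 3.072 mW

3.072 mW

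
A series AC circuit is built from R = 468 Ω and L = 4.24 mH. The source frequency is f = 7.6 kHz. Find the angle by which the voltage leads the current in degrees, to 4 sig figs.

ω = 2πf = 47750 rad/s
X_L = ωL = 202.5 Ω
Z = 468.0 + j202.5 Ω
|Z| = √(468.0² + 202.5²) = 509.9 Ω
∠Z = arctan(202.5/468.0) = 23.39°

23.39°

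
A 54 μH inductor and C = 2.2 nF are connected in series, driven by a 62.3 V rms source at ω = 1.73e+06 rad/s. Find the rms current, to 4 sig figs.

367.9 mA

X_L = ωL = 93.42 Ω
X_C = 1/(ωC) = 262.7 Ω
Net reactance X = X_L − X_C = -169.3 Ω
Z = − j169.3 Ω
|Z| = √(0² + 169.3²) = 169.3 Ω
I = V/|Z| = 62.3/169.3 = 367.9 mA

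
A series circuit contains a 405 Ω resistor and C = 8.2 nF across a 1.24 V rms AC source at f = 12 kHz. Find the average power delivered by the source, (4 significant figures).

224.0 μW

ω = 2πf = 75400 rad/s
X_C = 1/(ωC) = 1617 Ω
Z = 405.0 − j1617 Ω
|Z| = √(405.0² + 1617²) = 1667 Ω
∠Z = arctan(-1617/405.0) = -75.94°
I = V/|Z| = 743.7 μA
P = VI cos φ = 1.24 × 0.0007437 × cos(-75.94°) = 224.0 μW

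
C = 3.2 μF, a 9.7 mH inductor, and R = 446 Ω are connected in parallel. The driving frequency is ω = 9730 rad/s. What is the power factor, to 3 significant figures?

0.109

X_L = ωL = 94.4 Ω
X_C = 1/(ωC) = 32.1 Ω
Parallel: admittances add. Y = 1/R + 1/(jωL) + jωC
Y = (0.00224 + j0.0205) S
|Y| = 0.0207 S → |Z| = 1/|Y| = 48.4 Ω, ∠Z = −∠Y = -83.8°
cos φ = cos(-83.8°) = 0.109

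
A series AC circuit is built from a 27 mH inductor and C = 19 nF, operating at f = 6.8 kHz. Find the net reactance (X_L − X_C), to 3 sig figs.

-78.3 Ω

ω = 2πf = 42730 rad/s
X_L = ωL = 1150 Ω
X_C = 1/(ωC) = 1230 Ω
X = 1150 − 1230 = -78.3 Ω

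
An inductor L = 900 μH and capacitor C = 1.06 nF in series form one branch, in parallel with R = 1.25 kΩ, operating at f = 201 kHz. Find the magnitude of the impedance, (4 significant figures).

372.0 Ω

ω = 2πf = 1.263e+06 rad/s
X_L = ωL = 1137 Ω
X_C = 1/(ωC) = 747.0 Ω
Branch 1: Z₁ = R = 1250 Ω
Branch 2 (series LC): Z₂ = j(X_L − X_C) = j389.6 Ω
Parallel: Z = Z₁Z₂/(Z₁+Z₂), |Z| = 372.0 Ω, ∠Z = 72.69°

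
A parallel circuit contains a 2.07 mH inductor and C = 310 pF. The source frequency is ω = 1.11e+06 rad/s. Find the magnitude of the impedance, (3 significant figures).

11000 Ω

X_L = ωL = 2300 Ω
X_C = 1/(ωC) = 2910 Ω
Parallel: admittances add. Y = 1/(jωL) + jωC
Y = (0 − j9.11e-05) S
|Y| = 9.11e-05 S → |Z| = 1/|Y| = 11000 Ω, ∠Z = −∠Y = 90.0°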